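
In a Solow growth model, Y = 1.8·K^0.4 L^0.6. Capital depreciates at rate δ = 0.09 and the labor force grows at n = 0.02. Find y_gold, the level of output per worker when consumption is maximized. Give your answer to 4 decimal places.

Break-even investment rate: n + δ = 0.02 + 0.09 = 0.11.
Setting f'(k) = n+δ gives 0.4·1.8·k^(0.4−1) = 0.11, hence k_gold = (0.4·1.8/0.11)^(1/0.6) ≈ 22.9034.
Output: y_gold = 1.8·k_gold^0.4 = 1.8·22.9034^0.4 ≈ 6.2984.

y_gold ≈ 6.2984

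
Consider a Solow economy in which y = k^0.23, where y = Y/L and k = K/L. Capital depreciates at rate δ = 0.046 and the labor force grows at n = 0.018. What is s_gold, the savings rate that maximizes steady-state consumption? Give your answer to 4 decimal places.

Capital per worker breaks even when investment replaces (n + δ)·k; here n + δ = 0.064.
At the golden rule MPK = n+δ, and in any Cobb-Douglas steady state s = (n+δ)·k/y = MPK·k/y = capital's share 0.23.

s_gold = 0.2300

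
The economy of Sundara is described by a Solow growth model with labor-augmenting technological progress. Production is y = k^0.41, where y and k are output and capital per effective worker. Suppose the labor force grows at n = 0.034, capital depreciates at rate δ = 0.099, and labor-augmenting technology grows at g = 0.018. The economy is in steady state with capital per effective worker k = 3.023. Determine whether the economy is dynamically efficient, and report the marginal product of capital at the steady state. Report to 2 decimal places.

dynamically efficient; MPK ≈ 0.21

n + g + δ = 0.034 + 0.018 + 0.099 = 0.151.
MPK = 0.41·k^(0.41−1) = 0.41·3.023^(-0.59) ≈ 0.2135.
MPK > 0.151, so the economy is dynamically efficient (under-saving).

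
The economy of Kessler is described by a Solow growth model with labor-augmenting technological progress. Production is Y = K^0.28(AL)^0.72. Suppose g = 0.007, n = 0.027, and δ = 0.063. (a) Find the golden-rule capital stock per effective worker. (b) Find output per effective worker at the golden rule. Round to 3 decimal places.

(a) k_gold ≈ 4.359; (b) y_gold ≈ 1.510

The effective depreciation rate is n + g + δ = 0.027 + 0.007 + 0.063 = 0.097.
Maximizing c = f(k) − (n+g+δ)·k gives f'(k) = n+g+δ, i.e. 0.28·k^(0.28−1) = 0.097, so k_gold = (0.28/0.097)^(1/0.72) ≈ 4.3594.
y_gold = 4.3594^0.28 ≈ 1.5102.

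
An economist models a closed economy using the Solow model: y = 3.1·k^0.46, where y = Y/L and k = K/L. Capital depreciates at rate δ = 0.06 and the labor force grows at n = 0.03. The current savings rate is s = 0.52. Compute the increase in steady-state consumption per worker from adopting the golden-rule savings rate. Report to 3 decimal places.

Δc ≈ 0.233

n + δ = 0.03 + 0.06 = 0.09.
Current steady state (s = 0.52): k* = (0.52·3.1/0.09)^(1/0.54) ≈ 209.2171, y* = 3.1·209.2171^0.46 ≈ 36.2107, c* = (1−0.52)·36.2107 ≈ 17.3811.
Setting f'(k) = n+δ gives 0.46·3.1·k^(0.46−1) = 0.09, hence k_gold = (0.46·3.1/0.09)^(1/0.54) ≈ 166.7226.
y_gold = 3.1·166.7226^0.46 ≈ 32.6196, c_gold = y_gold − 0.09·k_gold ≈ 17.6146.
Gain: Δc = 17.6146 − 17.3811 ≈ 0.2335.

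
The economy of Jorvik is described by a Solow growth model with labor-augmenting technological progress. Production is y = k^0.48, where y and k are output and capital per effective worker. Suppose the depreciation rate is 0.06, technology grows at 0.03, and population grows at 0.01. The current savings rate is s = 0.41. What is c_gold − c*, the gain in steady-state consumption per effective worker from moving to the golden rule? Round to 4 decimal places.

Δc ≈ 0.0421

n + g + δ = 0.01 + 0.03 + 0.06 = 0.1.
Current steady state (s = 0.41): k* = (0.41/0.1)^(1/0.52) ≈ 15.0810, y* = 15.0810^0.48 ≈ 3.6783, c* = (1−0.41)·3.6783 ≈ 2.1702.
Setting f'(k) = n+g+δ gives 0.48·k^(0.48−1) = 0.1, hence k_gold = (0.48/0.1)^(1/0.52) ≈ 20.4211.
y_gold = 20.4211^0.48 ≈ 4.2544, c_gold = y_gold − 0.1·k_gold ≈ 2.2123.
Gain: Δc = 2.2123 − 2.1702 ≈ 0.0421.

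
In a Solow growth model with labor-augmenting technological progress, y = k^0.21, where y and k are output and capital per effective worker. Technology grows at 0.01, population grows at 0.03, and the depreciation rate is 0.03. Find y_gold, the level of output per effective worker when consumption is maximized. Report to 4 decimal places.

n + g + δ = 0.03 + 0.01 + 0.03 = 0.07.
Setting f'(k) = n+g+δ gives 0.21·k^(0.21−1) = 0.07, hence k_gold = (0.21/0.07)^(1/0.79) ≈ 4.0175.
Output: y_gold = k_gold^0.21 = 4.0175^0.21 ≈ 1.3392.

y_gold ≈ 1.3392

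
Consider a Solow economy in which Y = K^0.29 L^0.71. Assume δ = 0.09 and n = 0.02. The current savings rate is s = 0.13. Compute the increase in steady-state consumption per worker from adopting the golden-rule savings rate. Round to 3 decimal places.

Break-even investment rate: n + δ = 0.02 + 0.09 = 0.11.
Current steady state (s = 0.13): k* = (0.13/0.11)^(1/0.71) ≈ 1.2653, y* = 1.2653^0.29 ≈ 1.0706, c* = (1−0.13)·1.0706 ≈ 0.9314.
Maximizing c = f(k) − (n+δ)·k gives f'(k) = n+δ, i.e. 0.29·k^(0.29−1) = 0.11, so k_gold = (0.29/0.11)^(1/0.71) ≈ 3.9171.
y_gold = 3.9171^0.29 ≈ 1.4858, c_gold = y_gold − 0.11·k_gold ≈ 1.0549.
Gain: Δc = 1.0549 − 0.9314 ≈ 0.1235.

Δc ≈ 0.123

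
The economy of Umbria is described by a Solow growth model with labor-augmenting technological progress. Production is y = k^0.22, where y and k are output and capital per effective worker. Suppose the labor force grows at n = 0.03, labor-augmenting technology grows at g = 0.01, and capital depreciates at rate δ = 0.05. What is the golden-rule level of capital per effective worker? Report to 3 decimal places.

Break-even investment rate: n + g + δ = 0.03 + 0.01 + 0.05 = 0.09.
Setting f'(k) = n+g+δ gives 0.22·k^(0.22−1) = 0.09, hence k_gold = (0.22/0.09)^(1/0.78) ≈ 3.1453.

k_gold ≈ 3.145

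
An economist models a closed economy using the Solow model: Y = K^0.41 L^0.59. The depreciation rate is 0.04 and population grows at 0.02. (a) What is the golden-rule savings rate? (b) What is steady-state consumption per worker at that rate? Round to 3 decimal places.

The effective depreciation rate is n + δ = 0.02 + 0.04 = 0.06.
For Cobb-Douglas, s_gold equals capital's share: s_gold = 0.41.
Setting f'(k) = n+δ gives 0.41·k^(0.41−1) = 0.06, hence k_gold = (0.41/0.06)^(1/0.59) ≈ 25.9795.
y_gold = 25.9795^0.41 ≈ 3.8019; c_gold = (1−0.41)·y_gold ≈ 2.2431.

(a) s_gold = 0.410; (b) c_gold ≈ 2.243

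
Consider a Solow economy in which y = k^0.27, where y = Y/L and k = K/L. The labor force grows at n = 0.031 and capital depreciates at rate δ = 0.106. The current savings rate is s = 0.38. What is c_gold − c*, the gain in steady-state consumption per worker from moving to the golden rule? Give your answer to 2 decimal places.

Δc ≈ 0.03

The effective depreciation rate is n + δ = 0.031 + 0.106 = 0.137.
Current steady state (s = 0.38): k* = (0.38/0.137)^(1/0.73) ≈ 4.0452, y* = 4.0452^0.27 ≈ 1.4584, c* = (1−0.38)·1.4584 ≈ 0.9042.
Golden rule sets MPK = n+δ: 0.27·k^(0.27−1) = 0.137, so k_gold = (0.27/0.137)^(1/0.73) ≈ 2.5329.
y_gold = 2.5329^0.27 ≈ 1.2852, c_gold = y_gold − 0.137·k_gold ≈ 0.9382.
Gain: Δc = 0.9382 − 0.9042 ≈ 0.0340.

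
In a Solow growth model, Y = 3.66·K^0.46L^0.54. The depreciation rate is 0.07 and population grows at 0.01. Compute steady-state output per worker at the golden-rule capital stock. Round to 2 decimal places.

y_gold ≈ 49.05

n + δ = 0.01 + 0.07 = 0.08.
Setting f'(k) = n+δ gives 0.46·3.66·k^(0.46−1) = 0.08, hence k_gold = (0.46·3.66/0.08)^(1/0.54) ≈ 282.0173.
Output: y_gold = 3.66·k_gold^0.46 = 3.66·282.0173^0.46 ≈ 49.0465.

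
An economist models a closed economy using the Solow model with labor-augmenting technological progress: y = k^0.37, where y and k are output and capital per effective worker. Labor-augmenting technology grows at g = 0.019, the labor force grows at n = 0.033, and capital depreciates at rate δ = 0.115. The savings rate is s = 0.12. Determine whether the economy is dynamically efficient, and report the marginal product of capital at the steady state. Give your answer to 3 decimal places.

dynamically efficient; MPK ≈ 0.515

Capital per effective worker breaks even when investment replaces (n + g + δ)·k; here n + g + δ = 0.167.
Steady-state k*: s·k^0.37 = 0.167·k gives k* = (0.12/0.167)^(1/0.63) ≈ 0.5918.
MPK = 0.37·0.5918^(-0.63) ≈ 0.5149.
MPK > n+g+δ = 0.167, so the economy is dynamically efficient (under-saving).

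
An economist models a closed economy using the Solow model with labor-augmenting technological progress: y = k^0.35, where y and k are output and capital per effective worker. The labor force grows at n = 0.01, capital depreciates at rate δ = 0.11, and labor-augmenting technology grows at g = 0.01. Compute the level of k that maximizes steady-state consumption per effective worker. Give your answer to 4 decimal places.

k_gold ≈ 4.5891

Capital per effective worker breaks even when investment replaces (n + g + δ)·k; here n + g + δ = 0.13.
At the golden rule the marginal product of capital equals n+g+δ: 0.35·k^(0.35−1) = 0.13. Solving, k_gold = (0.35/0.13)^(1/0.65) ≈ 4.5891.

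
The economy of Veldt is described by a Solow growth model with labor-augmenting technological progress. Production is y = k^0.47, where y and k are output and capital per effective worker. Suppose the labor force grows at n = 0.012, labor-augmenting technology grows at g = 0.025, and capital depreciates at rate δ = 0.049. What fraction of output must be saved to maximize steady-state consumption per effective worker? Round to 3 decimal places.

s_gold = 0.470

Capital per effective worker breaks even when investment replaces (n + g + δ)·k; here n + g + δ = 0.086.
At the golden rule MPK = n+g+δ, and in any Cobb-Douglas steady state s = (n+g+δ)·k/y = MPK·k/y = capital's share 0.47.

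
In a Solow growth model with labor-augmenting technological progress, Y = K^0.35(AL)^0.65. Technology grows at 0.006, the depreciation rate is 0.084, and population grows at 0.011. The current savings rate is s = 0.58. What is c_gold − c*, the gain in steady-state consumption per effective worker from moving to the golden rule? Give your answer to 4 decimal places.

The effective depreciation rate is n + g + δ = 0.011 + 0.006 + 0.084 = 0.101.
Current steady state (s = 0.58): k* = (0.58/0.101)^(1/0.65) ≈ 14.7183, y* = 14.7183^0.35 ≈ 2.5630, c* = (1−0.58)·2.5630 ≈ 1.0765.
At the golden rule the marginal product of capital equals n+g+δ: 0.35·k^(0.35−1) = 0.101. Solving, k_gold = (0.35/0.101)^(1/0.65) ≈ 6.7667.
y_gold = 6.7667^0.35 ≈ 1.9527, c_gold = y_gold − 0.101·k_gold ≈ 1.2692.
Gain: Δc = 1.2692 − 1.0765 ≈ 0.1928.

Δc ≈ 0.1928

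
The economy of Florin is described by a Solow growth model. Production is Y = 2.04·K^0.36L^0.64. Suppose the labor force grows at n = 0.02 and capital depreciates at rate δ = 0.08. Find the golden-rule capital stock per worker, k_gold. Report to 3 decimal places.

n + δ = 0.02 + 0.08 = 0.1.
Maximizing c = f(k) − (n+δ)·k gives f'(k) = n+δ, i.e. 0.36·2.04·k^(0.36−1) = 0.1, so k_gold = (0.36·2.04/0.1)^(1/0.64) ≈ 22.5434.

k_gold ≈ 22.543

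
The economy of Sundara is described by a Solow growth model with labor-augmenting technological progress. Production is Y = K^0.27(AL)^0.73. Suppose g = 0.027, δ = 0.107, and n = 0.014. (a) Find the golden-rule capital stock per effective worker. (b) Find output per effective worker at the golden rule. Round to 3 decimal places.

n + g + δ = 0.014 + 0.027 + 0.107 = 0.148.
Maximizing c = f(k) − (n+g+δ)·k gives f'(k) = n+g+δ, i.e. 0.27·k^(0.27−1) = 0.148, so k_gold = (0.27/0.148)^(1/0.73) ≈ 2.2786.
y_gold = 2.2786^0.27 ≈ 1.2490.

(a) k_gold ≈ 2.279; (b) y_gold ≈ 1.249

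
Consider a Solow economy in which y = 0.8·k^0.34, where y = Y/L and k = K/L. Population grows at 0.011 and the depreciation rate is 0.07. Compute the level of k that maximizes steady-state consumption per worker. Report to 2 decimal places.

The effective depreciation rate is n + δ = 0.011 + 0.07 = 0.081.
At the golden rule the marginal product of capital equals n+δ: 0.34·0.8·k^(0.34−1) = 0.081. Solving, k_gold = (0.34·0.8/0.081)^(1/0.66) ≈ 6.2675.

k_gold ≈ 6.27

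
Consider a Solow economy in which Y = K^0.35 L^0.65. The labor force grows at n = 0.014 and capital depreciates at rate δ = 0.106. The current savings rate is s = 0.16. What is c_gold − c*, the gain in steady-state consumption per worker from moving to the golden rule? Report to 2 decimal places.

The effective depreciation rate is n + δ = 0.014 + 0.106 = 0.12.
Current steady state (s = 0.16): k* = (0.16/0.12)^(1/0.65) ≈ 1.5567, y* = 1.5567^0.35 ≈ 1.1675, c* = (1−0.16)·1.1675 ≈ 0.9807.
Setting f'(k) = n+δ gives 0.35·k^(0.35−1) = 0.12, hence k_gold = (0.35/0.12)^(1/0.65) ≈ 5.1905.
y_gold = 5.1905^0.35 ≈ 1.7796, c_gold = y_gold − 0.12·k_gold ≈ 1.1567.
Gain: Δc = 1.1567 − 0.9807 ≈ 0.1760.

Δc ≈ 0.18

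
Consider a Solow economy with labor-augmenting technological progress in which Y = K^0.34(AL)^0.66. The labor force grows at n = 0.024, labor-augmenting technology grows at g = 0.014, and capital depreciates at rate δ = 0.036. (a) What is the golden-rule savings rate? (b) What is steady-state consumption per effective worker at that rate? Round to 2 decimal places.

(a) s_gold = 0.34; (b) c_gold ≈ 1.45

Capital per effective worker breaks even when investment replaces (n + g + δ)·k; here n + g + δ = 0.074.
For Cobb-Douglas, s_gold equals capital's share: s_gold = 0.34.
Golden rule sets MPK = n+g+δ: 0.34·k^(0.34−1) = 0.074, so k_gold = (0.34/0.074)^(1/0.66) ≈ 10.0787.
y_gold = 10.0787^0.34 ≈ 2.1936; c_gold = (1−0.34)·y_gold ≈ 1.4478.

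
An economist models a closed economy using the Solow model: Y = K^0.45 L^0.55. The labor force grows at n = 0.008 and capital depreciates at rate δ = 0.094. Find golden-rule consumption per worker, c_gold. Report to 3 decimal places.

n + δ = 0.008 + 0.094 = 0.102.
Golden rule sets MPK = n+δ: 0.45·k^(0.45−1) = 0.102, so k_gold = (0.45/0.102)^(1/0.55) ≈ 14.8601.
y_gold = 14.8601^0.45 ≈ 3.3683.
c_gold = y_gold − (n+δ)·k_gold = 3.3683 − 0.102·14.8601 ≈ 1.8526.

c_gold ≈ 1.853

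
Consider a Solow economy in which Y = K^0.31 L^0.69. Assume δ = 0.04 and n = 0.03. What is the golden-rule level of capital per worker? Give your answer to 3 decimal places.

k_gold ≈ 8.642

n + δ = 0.03 + 0.04 = 0.07.
Setting f'(k) = n+δ gives 0.31·k^(0.31−1) = 0.07, hence k_gold = (0.31/0.07)^(1/0.69) ≈ 8.6420.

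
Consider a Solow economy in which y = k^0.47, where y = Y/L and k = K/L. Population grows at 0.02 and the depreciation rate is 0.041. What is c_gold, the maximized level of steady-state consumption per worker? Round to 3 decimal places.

c_gold ≈ 3.241

n + δ = 0.02 + 0.041 = 0.061.
At the golden rule the marginal product of capital equals n+δ: 0.47·k^(0.47−1) = 0.061. Solving, k_gold = (0.47/0.061)^(1/0.53) ≈ 47.1137.
y_gold = 47.1137^0.47 ≈ 6.1148.
c_gold = y_gold − (n+δ)·k_gold = 6.1148 − 0.061·47.1137 ≈ 3.2408.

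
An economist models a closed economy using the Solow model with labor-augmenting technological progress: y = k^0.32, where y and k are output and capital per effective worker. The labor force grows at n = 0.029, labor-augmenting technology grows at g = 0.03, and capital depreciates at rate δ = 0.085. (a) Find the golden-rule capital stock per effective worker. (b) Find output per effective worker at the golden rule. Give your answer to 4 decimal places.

n + g + δ = 0.029 + 0.03 + 0.085 = 0.144.
Setting f'(k) = n+g+δ gives 0.32·k^(0.32−1) = 0.144, hence k_gold = (0.32/0.144)^(1/0.68) ≈ 3.2358.
y_gold = 3.2358^0.32 ≈ 1.4561.

(a) k_gold ≈ 3.2358; (b) y_gold ≈ 1.4561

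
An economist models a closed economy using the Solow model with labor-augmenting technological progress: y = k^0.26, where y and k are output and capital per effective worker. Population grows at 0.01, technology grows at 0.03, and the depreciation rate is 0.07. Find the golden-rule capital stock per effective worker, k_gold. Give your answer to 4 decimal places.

n + g + δ = 0.01 + 0.03 + 0.07 = 0.11.
Golden rule sets MPK = n+g+δ: 0.26·k^(0.26−1) = 0.11, so k_gold = (0.26/0.11)^(1/0.74) ≈ 3.1977.

k_gold ≈ 3.1977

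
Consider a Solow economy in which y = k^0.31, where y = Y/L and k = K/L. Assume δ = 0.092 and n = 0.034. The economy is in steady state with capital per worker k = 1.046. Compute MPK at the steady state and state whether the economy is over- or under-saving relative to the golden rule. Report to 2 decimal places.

under-saving; MPK ≈ 0.30

Break-even investment rate: n + δ = 0.034 + 0.092 = 0.126.
MPK = 0.31·k^(0.31−1) = 0.31·1.046^(-0.69) ≈ 0.3005.
MPK > 0.126, so the economy is dynamically efficient (under-saving).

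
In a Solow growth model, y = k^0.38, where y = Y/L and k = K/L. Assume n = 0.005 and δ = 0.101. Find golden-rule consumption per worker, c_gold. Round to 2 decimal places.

c_gold ≈ 1.36

n + δ = 0.005 + 0.101 = 0.106.
Golden rule sets MPK = n+δ: 0.38·k^(0.38−1) = 0.106, so k_gold = (0.38/0.106)^(1/0.62) ≈ 7.8401.
y_gold = 7.8401^0.38 ≈ 2.1870.
c_gold = y_gold − (n+δ)·k_gold = 2.1870 − 0.106·7.8401 ≈ 1.3559.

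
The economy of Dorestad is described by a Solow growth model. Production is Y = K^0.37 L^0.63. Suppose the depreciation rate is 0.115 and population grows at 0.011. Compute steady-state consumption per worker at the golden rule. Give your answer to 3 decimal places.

The effective depreciation rate is n + δ = 0.011 + 0.115 = 0.126.
Maximizing c = f(k) − (n+δ)·k gives f'(k) = n+δ, i.e. 0.37·k^(0.37−1) = 0.126, so k_gold = (0.37/0.126)^(1/0.63) ≈ 5.5283.
y_gold = 5.5283^0.37 ≈ 1.8826.
c_gold = y_gold − (n+δ)·k_gold = 1.8826 − 0.126·5.5283 ≈ 1.1860.

c_gold ≈ 1.186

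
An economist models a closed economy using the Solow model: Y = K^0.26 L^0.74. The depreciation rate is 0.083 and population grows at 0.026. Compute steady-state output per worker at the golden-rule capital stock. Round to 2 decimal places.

y_gold ≈ 1.36

Break-even investment rate: n + δ = 0.026 + 0.083 = 0.109.
Setting f'(k) = n+δ gives 0.26·k^(0.26−1) = 0.109, hence k_gold = (0.26/0.109)^(1/0.74) ≈ 3.2374.
Output: y_gold = k_gold^0.26 = 3.2374^0.26 ≈ 1.3572.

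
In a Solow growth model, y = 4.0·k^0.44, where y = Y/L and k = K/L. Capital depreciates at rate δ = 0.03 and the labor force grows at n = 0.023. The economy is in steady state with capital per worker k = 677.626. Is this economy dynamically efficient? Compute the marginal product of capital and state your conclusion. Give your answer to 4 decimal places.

dynamically inefficient; MPK ≈ 0.0457

n + δ = 0.023 + 0.03 = 0.053.
MPK = 0.44·4.0·k^(0.44−1) = 0.44·4.0·677.626^(-0.56) ≈ 0.0457.
MPK < 0.053, so the economy is dynamically inefficient (over-saving).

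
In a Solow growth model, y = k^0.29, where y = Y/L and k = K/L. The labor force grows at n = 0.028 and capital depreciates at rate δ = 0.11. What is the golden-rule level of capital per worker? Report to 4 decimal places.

The effective depreciation rate is n + δ = 0.028 + 0.11 = 0.138.
At the golden rule the marginal product of capital equals n+δ: 0.29·k^(0.29−1) = 0.138. Solving, k_gold = (0.29/0.138)^(1/0.71) ≈ 2.8461.

k_gold ≈ 2.8461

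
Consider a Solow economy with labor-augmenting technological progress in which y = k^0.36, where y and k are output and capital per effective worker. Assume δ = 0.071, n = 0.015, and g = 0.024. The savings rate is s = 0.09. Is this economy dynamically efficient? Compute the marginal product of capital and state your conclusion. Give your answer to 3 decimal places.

Break-even investment rate: n + g + δ = 0.015 + 0.024 + 0.071 = 0.11.
Steady-state k*: s·k^0.36 = 0.11·k gives k* = (0.09/0.11)^(1/0.64) ≈ 0.7308.
MPK = 0.36·0.7308^(-0.64) ≈ 0.4400.
MPK > n+g+δ = 0.11, so the economy is dynamically efficient (under-saving).

dynamically efficient; MPK ≈ 0.440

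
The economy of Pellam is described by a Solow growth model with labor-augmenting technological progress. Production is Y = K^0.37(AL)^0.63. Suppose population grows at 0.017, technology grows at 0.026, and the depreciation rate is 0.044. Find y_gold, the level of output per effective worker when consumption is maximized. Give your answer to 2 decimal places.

The effective depreciation rate is n + g + δ = 0.017 + 0.026 + 0.044 = 0.087.
Setting f'(k) = n+g+δ gives 0.37·k^(0.37−1) = 0.087, hence k_gold = (0.37/0.087)^(1/0.63) ≈ 9.9520.
Output: y_gold = k_gold^0.37 = 9.9520^0.37 ≈ 2.3401.

y_gold ≈ 2.34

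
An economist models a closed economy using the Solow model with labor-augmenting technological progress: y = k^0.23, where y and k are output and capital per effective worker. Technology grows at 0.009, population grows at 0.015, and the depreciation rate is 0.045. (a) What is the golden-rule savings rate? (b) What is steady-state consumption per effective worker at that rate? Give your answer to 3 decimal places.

The effective depreciation rate is n + g + δ = 0.015 + 0.009 + 0.045 = 0.069.
For Cobb-Douglas, s_gold equals capital's share: s_gold = 0.23.
Golden rule sets MPK = n+g+δ: 0.23·k^(0.23−1) = 0.069, so k_gold = (0.23/0.069)^(1/0.77) ≈ 4.7760.
y_gold = 4.7760^0.23 ≈ 1.4328; c_gold = (1−0.23)·y_gold ≈ 1.1033.

(a) s_gold = 0.230; (b) c_gold ≈ 1.103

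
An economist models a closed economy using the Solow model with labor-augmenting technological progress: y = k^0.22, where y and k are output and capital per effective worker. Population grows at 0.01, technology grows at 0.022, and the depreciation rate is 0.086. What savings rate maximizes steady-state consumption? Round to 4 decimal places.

s_gold = 0.2200

Capital per effective worker breaks even when investment replaces (n + g + δ)·k; here n + g + δ = 0.118.
At the golden rule MPK = n+g+δ, and in any Cobb-Douglas steady state s = (n+g+δ)·k/y = MPK·k/y = capital's share 0.22.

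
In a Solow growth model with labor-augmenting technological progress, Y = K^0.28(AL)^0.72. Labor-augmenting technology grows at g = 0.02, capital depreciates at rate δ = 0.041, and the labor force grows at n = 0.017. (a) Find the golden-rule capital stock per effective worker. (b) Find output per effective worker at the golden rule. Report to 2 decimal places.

(a) k_gold ≈ 5.90; (b) y_gold ≈ 1.64

The effective depreciation rate is n + g + δ = 0.017 + 0.02 + 0.041 = 0.078.
Golden rule sets MPK = n+g+δ: 0.28·k^(0.28−1) = 0.078, so k_gold = (0.28/0.078)^(1/0.72) ≈ 5.9009.
y_gold = 5.9009^0.28 ≈ 1.6438.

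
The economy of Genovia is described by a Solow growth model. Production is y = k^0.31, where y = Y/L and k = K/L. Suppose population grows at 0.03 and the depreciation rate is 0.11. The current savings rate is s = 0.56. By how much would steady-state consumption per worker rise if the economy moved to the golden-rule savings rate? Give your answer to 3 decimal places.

Δc ≈ 0.166

Break-even investment rate: n + δ = 0.03 + 0.11 = 0.14.
Current steady state (s = 0.56): k* = (0.56/0.14)^(1/0.69) ≈ 7.4568, y* = 7.4568^0.31 ≈ 1.8642, c* = (1−0.56)·1.8642 ≈ 0.8202.
Golden rule sets MPK = n+δ: 0.31·k^(0.31−1) = 0.14, so k_gold = (0.31/0.14)^(1/0.69) ≈ 3.1647.
y_gold = 3.1647^0.31 ≈ 1.4292, c_gold = y_gold − 0.14·k_gold ≈ 0.9862.
Gain: Δc = 0.9862 − 0.8202 ≈ 0.1659.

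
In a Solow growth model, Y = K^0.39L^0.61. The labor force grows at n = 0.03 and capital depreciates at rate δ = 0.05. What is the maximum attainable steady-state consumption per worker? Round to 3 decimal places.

n + δ = 0.03 + 0.05 = 0.08.
Setting f'(k) = n+δ gives 0.39·k^(0.39−1) = 0.08, hence k_gold = (0.39/0.08)^(1/0.61) ≈ 13.4223.
y_gold = 13.4223^0.39 ≈ 2.7533.
c_gold = y_gold − (n+δ)·k_gold = 2.7533 − 0.08·13.4223 ≈ 1.6795.

c_gold ≈ 1.680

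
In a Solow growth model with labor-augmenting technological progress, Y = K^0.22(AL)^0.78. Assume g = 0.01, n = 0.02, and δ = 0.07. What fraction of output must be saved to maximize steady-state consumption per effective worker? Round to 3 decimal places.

s_gold = 0.220

Break-even investment rate: n + g + δ = 0.02 + 0.01 + 0.07 = 0.1.
At the golden rule MPK = n+g+δ, and in any Cobb-Douglas steady state s = (n+g+δ)·k/y = MPK·k/y = capital's share 0.22.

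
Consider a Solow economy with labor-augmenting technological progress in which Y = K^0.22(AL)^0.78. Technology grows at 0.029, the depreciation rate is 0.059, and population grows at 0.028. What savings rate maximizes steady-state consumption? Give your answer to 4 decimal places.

s_gold = 0.2200

Capital per effective worker breaks even when investment replaces (n + g + δ)·k; here n + g + δ = 0.116.
At the golden rule MPK = n+g+δ, and in any Cobb-Douglas steady state s = (n+g+δ)·k/y = MPK·k/y = capital's share 0.22.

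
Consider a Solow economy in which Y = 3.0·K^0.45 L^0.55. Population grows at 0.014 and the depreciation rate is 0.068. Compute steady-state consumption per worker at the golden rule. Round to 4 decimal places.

n + δ = 0.014 + 0.068 = 0.082.
Maximizing c = f(k) − (n+δ)·k gives f'(k) = n+δ, i.e. 0.45·3.0·k^(0.45−1) = 0.082, so k_gold = (0.45·3.0/0.082)^(1/0.55) ≈ 162.8750.
y_gold = 3.0·162.8750^0.45 ≈ 29.6794.
c_gold = y_gold − (n+δ)·k_gold = 29.6794 − 0.082·162.8750 ≈ 16.3237.

c_gold ≈ 16.3237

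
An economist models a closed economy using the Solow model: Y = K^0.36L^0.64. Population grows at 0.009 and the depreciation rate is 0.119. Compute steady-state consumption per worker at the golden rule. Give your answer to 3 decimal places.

c_gold ≈ 1.145

Capital per worker breaks even when investment replaces (n + δ)·k; here n + δ = 0.128.
Golden rule sets MPK = n+δ: 0.36·k^(0.36−1) = 0.128, so k_gold = (0.36/0.128)^(1/0.64) ≈ 5.0316.
y_gold = 5.0316^0.36 ≈ 1.7890.
c_gold = y_gold − (n+δ)·k_gold = 1.7890 − 0.128·5.0316 ≈ 1.1450.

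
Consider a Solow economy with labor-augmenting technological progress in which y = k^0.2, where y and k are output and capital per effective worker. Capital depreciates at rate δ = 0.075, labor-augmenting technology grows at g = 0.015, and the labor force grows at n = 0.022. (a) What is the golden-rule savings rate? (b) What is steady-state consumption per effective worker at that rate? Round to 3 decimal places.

n + g + δ = 0.022 + 0.015 + 0.075 = 0.112.
For Cobb-Douglas, s_gold equals capital's share: s_gold = 0.2.
At the golden rule the marginal product of capital equals n+g+δ: 0.2·k^(0.2−1) = 0.112. Solving, k_gold = (0.2/0.112)^(1/0.8) ≈ 2.0643.
y_gold = 2.0643^0.2 ≈ 1.1560; c_gold = (1−0.2)·y_gold ≈ 0.9248.

(a) s_gold = 0.200; (b) c_gold ≈ 0.925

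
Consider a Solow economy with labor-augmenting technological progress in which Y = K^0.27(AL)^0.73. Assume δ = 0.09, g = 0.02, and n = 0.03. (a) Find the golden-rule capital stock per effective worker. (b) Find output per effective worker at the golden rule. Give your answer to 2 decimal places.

Break-even investment rate: n + g + δ = 0.03 + 0.02 + 0.09 = 0.14.
Setting f'(k) = n+g+δ gives 0.27·k^(0.27−1) = 0.14, hence k_gold = (0.27/0.14)^(1/0.73) ≈ 2.4589.
y_gold = 2.4589^0.27 ≈ 1.2750.

(a) k_gold ≈ 2.46; (b) y_gold ≈ 1.27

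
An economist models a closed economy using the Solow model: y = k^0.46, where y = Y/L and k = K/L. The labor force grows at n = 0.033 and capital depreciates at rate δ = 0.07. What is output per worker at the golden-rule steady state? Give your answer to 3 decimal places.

The effective depreciation rate is n + δ = 0.033 + 0.07 = 0.103.
Setting f'(k) = n+δ gives 0.46·k^(0.46−1) = 0.103, hence k_gold = (0.46/0.103)^(1/0.54) ≈ 15.9793.
Output: y_gold = k_gold^0.46 = 15.9793^0.46 ≈ 3.5780.

y_gold ≈ 3.578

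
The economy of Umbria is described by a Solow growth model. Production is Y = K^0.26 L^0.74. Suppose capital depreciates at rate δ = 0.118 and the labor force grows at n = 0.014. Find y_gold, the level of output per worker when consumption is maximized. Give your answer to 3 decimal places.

n + δ = 0.014 + 0.118 = 0.132.
Setting f'(k) = n+δ gives 0.26·k^(0.26−1) = 0.132, hence k_gold = (0.26/0.132)^(1/0.74) ≈ 2.4994.
Output: y_gold = k_gold^0.26 = 2.4994^0.26 ≈ 1.2689.

y_gold ≈ 1.269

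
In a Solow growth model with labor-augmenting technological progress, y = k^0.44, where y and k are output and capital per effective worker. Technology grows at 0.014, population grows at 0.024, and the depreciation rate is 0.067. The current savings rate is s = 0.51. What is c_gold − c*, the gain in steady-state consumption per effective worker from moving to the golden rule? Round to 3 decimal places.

Δc ≈ 0.030

n + g + δ = 0.024 + 0.014 + 0.067 = 0.105.
Current steady state (s = 0.51): k* = (0.51/0.105)^(1/0.56) ≈ 16.8144, y* = 16.8144^0.44 ≈ 3.4618, c* = (1−0.51)·3.4618 ≈ 1.6963.
At the golden rule the marginal product of capital equals n+g+δ: 0.44·k^(0.44−1) = 0.105. Solving, k_gold = (0.44/0.105)^(1/0.56) ≈ 12.9177.
y_gold = 12.9177^0.44 ≈ 3.0826, c_gold = y_gold − 0.105·k_gold ≈ 1.7263.
Gain: Δc = 1.7263 − 1.6963 ≈ 0.0300.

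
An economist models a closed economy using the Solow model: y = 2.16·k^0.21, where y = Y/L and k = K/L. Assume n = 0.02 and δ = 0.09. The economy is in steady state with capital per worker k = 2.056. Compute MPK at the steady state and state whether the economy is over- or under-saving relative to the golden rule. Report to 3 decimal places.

under-saving; MPK ≈ 0.257

Capital per worker breaks even when investment replaces (n + δ)·k; here n + δ = 0.11.
MPK = 0.21·2.16·k^(0.21−1) = 0.21·2.16·2.056^(-0.79) ≈ 0.2567.
MPK > 0.11, so the economy is dynamically efficient (under-saving).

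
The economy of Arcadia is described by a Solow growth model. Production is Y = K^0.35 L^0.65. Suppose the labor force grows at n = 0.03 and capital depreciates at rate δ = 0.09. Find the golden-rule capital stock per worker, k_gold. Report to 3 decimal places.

n + δ = 0.03 + 0.09 = 0.12.
Maximizing c = f(k) − (n+δ)·k gives f'(k) = n+δ, i.e. 0.35·k^(0.35−1) = 0.12, so k_gold = (0.35/0.12)^(1/0.65) ≈ 5.1905.

k_gold ≈ 5.191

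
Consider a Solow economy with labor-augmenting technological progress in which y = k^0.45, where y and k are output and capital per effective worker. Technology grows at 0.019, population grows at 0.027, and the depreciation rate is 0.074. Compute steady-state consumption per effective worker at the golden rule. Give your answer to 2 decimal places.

The effective depreciation rate is n + g + δ = 0.027 + 0.019 + 0.074 = 0.12.
Setting f'(k) = n+g+δ gives 0.45·k^(0.45−1) = 0.12, hence k_gold = (0.45/0.12)^(1/0.55) ≈ 11.0584.
y_gold = 11.0584^0.45 ≈ 2.9489.
c_gold = y_gold − (n+g+δ)·k_gold = 2.9489 − 0.12·11.0584 ≈ 1.6219.

c_gold ≈ 1.62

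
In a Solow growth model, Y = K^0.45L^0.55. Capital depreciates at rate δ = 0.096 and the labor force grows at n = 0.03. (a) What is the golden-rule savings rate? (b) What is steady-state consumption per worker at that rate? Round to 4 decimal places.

(a) s_gold = 0.4500; (b) c_gold ≈ 1.5584

n + δ = 0.03 + 0.096 = 0.126.
For Cobb-Douglas, s_gold equals capital's share: s_gold = 0.45.
At the golden rule the marginal product of capital equals n+δ: 0.45·k^(0.45−1) = 0.126. Solving, k_gold = (0.45/0.126)^(1/0.55) ≈ 10.1197.
y_gold = 10.1197^0.45 ≈ 2.8335; c_gold = (1−0.45)·y_gold ≈ 1.5584.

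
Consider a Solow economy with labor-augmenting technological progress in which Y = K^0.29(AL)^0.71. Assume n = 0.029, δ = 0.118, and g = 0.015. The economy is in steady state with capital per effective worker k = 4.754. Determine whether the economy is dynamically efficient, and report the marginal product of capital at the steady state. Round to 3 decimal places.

dynamically inefficient; MPK ≈ 0.096

The effective depreciation rate is n + g + δ = 0.029 + 0.015 + 0.118 = 0.162.
MPK = 0.29·k^(0.29−1) = 0.29·4.754^(-0.71) ≈ 0.0959.
MPK < 0.162, so the economy is dynamically inefficient (over-saving).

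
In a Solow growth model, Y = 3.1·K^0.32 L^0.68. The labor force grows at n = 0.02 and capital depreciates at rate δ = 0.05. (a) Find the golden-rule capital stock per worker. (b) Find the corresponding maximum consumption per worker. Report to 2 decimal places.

The effective depreciation rate is n + δ = 0.02 + 0.05 = 0.07.
Maximizing c = f(k) − (n+δ)·k gives f'(k) = n+δ, i.e. 0.32·3.1·k^(0.32−1) = 0.07, so k_gold = (0.32·3.1/0.07)^(1/0.68) ≈ 49.3464.
y_gold = 3.1·49.3464^0.32 ≈ 10.7945; c_gold = y_gold − 0.07·k_gold ≈ 7.3403.

(a) k_gold ≈ 49.35; (b) c_gold ≈ 7.34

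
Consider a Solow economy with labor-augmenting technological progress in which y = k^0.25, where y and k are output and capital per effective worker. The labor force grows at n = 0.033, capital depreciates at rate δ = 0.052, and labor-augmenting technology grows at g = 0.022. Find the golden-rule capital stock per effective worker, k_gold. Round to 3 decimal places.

Break-even investment rate: n + g + δ = 0.033 + 0.022 + 0.052 = 0.107.
Golden rule sets MPK = n+g+δ: 0.25·k^(0.25−1) = 0.107, so k_gold = (0.25/0.107)^(1/0.75) ≈ 3.1003.

k_gold ≈ 3.100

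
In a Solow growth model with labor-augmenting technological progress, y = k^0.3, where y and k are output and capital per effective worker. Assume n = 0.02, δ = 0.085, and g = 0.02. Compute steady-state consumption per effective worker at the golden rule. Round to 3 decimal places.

c_gold ≈ 1.019

Capital per effective worker breaks even when investment replaces (n + g + δ)·k; here n + g + δ = 0.125.
Golden rule sets MPK = n+g+δ: 0.3·k^(0.3−1) = 0.125, so k_gold = (0.3/0.125)^(1/0.7) ≈ 3.4927.
y_gold = 3.4927^0.3 ≈ 1.4553.
c_gold = y_gold − (n+g+δ)·k_gold = 1.4553 − 0.125·3.4927 ≈ 1.0187.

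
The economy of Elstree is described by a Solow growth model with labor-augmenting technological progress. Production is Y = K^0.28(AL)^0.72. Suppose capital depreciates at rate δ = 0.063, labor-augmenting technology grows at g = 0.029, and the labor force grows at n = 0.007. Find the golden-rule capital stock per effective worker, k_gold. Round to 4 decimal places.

k_gold ≈ 4.2376

The effective depreciation rate is n + g + δ = 0.007 + 0.029 + 0.063 = 0.099.
Setting f'(k) = n+g+δ gives 0.28·k^(0.28−1) = 0.099, hence k_gold = (0.28/0.099)^(1/0.72) ≈ 4.2376.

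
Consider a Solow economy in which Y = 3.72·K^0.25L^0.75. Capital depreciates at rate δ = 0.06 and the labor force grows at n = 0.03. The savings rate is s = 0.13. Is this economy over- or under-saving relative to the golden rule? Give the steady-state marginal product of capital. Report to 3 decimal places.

Break-even investment rate: n + δ = 0.03 + 0.06 = 0.09.
Steady-state k*: s·A·k^0.25 = 0.09·k gives k* = (0.13·3.72/0.09)^(1/0.75) ≈ 9.4115.
MPK = 0.25·3.72·9.4115^(-0.75) ≈ 0.1731.
MPK > n+δ = 0.09, so the economy is dynamically efficient (under-saving).

under-saving; MPK ≈ 0.173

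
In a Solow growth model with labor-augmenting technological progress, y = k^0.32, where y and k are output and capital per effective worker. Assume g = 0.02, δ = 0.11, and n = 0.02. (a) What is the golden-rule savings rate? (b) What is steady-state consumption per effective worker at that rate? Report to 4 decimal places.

Capital per effective worker breaks even when investment replaces (n + g + δ)·k; here n + g + δ = 0.15.
For Cobb-Douglas, s_gold equals capital's share: s_gold = 0.32.
Setting f'(k) = n+g+δ gives 0.32·k^(0.32−1) = 0.15, hence k_gold = (0.32/0.15)^(1/0.68) ≈ 3.0473.
y_gold = 3.0473^0.32 ≈ 1.4284; c_gold = (1−0.32)·y_gold ≈ 0.9713.

(a) s_gold = 0.3200; (b) c_gold ≈ 0.9713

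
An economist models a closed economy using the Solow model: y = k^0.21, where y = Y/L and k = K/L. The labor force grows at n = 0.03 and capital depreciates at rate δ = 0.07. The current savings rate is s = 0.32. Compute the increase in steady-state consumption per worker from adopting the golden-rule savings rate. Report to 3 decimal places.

The effective depreciation rate is n + δ = 0.03 + 0.07 = 0.1.
Current steady state (s = 0.32): k* = (0.32/0.1)^(1/0.79) ≈ 4.3594, y* = 4.3594^0.21 ≈ 1.3623, c* = (1−0.32)·1.3623 ≈ 0.9264.
Setting f'(k) = n+δ gives 0.21·k^(0.21−1) = 0.1, hence k_gold = (0.21/0.1)^(1/0.79) ≈ 2.5578.
y_gold = 2.5578^0.21 ≈ 1.2180, c_gold = y_gold − 0.1·k_gold ≈ 0.9622.
Gain: Δc = 0.9622 − 0.9264 ≈ 0.0359.

Δc ≈ 0.036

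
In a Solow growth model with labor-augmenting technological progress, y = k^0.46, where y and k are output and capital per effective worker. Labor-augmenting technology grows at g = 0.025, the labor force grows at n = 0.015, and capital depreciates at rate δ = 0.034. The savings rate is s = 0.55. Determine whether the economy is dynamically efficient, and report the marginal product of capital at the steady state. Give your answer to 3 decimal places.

The effective depreciation rate is n + g + δ = 0.015 + 0.025 + 0.034 = 0.074.
Steady-state k*: s·k^0.46 = 0.074·k gives k* = (0.55/0.074)^(1/0.54) ≈ 41.0398.
MPK = 0.46·41.0398^(-0.54) ≈ 0.0619.
MPK < n+g+δ = 0.074, so the economy is dynamically inefficient (over-saving).

dynamically inefficient; MPK ≈ 0.062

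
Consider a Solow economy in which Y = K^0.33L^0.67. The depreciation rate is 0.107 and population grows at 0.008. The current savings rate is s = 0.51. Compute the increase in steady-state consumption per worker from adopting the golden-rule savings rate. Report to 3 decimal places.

Δc ≈ 0.106

Break-even investment rate: n + δ = 0.008 + 0.107 = 0.115.
Current steady state (s = 0.51): k* = (0.51/0.115)^(1/0.67) ≈ 9.2359, y* = 9.2359^0.33 ≈ 2.0826, c* = (1−0.51)·2.0826 ≈ 1.0205.
Setting f'(k) = n+δ gives 0.33·k^(0.33−1) = 0.115, hence k_gold = (0.33/0.115)^(1/0.67) ≈ 4.8229.
y_gold = 4.8229^0.33 ≈ 1.6807, c_gold = y_gold − 0.115·k_gold ≈ 1.1261.
Gain: Δc = 1.1261 − 1.0205 ≈ 0.1056.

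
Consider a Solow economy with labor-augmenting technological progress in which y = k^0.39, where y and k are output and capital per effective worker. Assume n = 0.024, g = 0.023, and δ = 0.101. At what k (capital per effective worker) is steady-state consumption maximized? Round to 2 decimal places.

k_gold ≈ 4.90

n + g + δ = 0.024 + 0.023 + 0.101 = 0.148.
Maximizing c = f(k) − (n+g+δ)·k gives f'(k) = n+g+δ, i.e. 0.39·k^(0.39−1) = 0.148, so k_gold = (0.39/0.148)^(1/0.61) ≈ 4.8960.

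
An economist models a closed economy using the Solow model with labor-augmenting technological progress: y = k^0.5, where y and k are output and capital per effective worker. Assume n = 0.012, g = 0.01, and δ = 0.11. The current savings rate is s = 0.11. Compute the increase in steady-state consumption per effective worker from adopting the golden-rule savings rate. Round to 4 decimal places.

The effective depreciation rate is n + g + δ = 0.012 + 0.01 + 0.11 = 0.132.
Current steady state (s = 0.11): k* = (0.11/0.132)^(1/0.5) ≈ 0.6944, y* = 0.6944^0.5 ≈ 0.8333, c* = (1−0.11)·0.8333 ≈ 0.7417.
Setting f'(k) = n+g+δ gives 0.5·k^(0.5−1) = 0.132, hence k_gold = (0.5/0.132)^(1/0.5) ≈ 14.3480.
y_gold = 14.3480^0.5 ≈ 3.7879, c_gold = y_gold − 0.132·k_gold ≈ 1.8939.
Gain: Δc = 1.8939 − 0.7417 ≈ 1.1523.

Δc ≈ 1.1523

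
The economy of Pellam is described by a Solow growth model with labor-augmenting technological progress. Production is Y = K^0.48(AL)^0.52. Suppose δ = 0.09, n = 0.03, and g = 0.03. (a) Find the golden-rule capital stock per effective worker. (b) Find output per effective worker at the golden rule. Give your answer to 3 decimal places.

(a) k_gold ≈ 9.364; (b) y_gold ≈ 2.926

n + g + δ = 0.03 + 0.03 + 0.09 = 0.15.
Golden rule sets MPK = n+g+δ: 0.48·k^(0.48−1) = 0.15, so k_gold = (0.48/0.15)^(1/0.52) ≈ 9.3636.
y_gold = 9.3636^0.48 ≈ 2.9261.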